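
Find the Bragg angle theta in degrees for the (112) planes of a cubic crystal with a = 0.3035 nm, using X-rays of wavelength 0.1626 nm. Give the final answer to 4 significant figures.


d = a / sqrt(h^2+k^2+l^2)
d = 0.3035 / sqrt(6) = 0.123903 nm
lambda = 2*d*sin(theta)  =>  sin(theta) = lambda / (2*d)
sin(theta) = 0.1626 / (2 * 0.123903) = 0.656157
theta = 41.01 deg


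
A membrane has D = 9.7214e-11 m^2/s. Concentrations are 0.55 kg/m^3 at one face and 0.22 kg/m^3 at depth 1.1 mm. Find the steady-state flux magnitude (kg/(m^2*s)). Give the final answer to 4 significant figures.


J = -D * (dC/dx) = D * (C1 - C2) / dx
J = 9.7214e-11 * (0.55 - 0.22) / 1.1e-03
J = 2.916e-08 kg/(m^2*s)


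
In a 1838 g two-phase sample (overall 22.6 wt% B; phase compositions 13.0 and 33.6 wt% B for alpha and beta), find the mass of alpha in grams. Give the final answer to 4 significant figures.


f_alpha = (C_beta - C0) / (C_beta - C_alpha)
f_alpha = (33.6 - 22.6) / (33.6 - 13.0) = 0.533981
m_alpha = f_alpha * m_total = 0.533981 * 1838 = 981.5 g


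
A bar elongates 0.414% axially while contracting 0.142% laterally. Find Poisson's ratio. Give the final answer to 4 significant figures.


nu = -epsilon_lat / epsilon_axial
Lateral strain is contraction (negative), so using magnitudes:
nu = 0.142 / 0.414
nu = 0.343


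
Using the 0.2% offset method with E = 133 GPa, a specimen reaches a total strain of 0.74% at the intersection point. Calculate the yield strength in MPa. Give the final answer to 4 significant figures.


Offset strain = 0.002
Elastic strain at yield = total_strain - offset = 7.4e-03 - 0.002 = 5.4e-03
sigma_y = E * elastic_strain = 133000 * 5.4e-03
sigma_y = 718.2 MPa


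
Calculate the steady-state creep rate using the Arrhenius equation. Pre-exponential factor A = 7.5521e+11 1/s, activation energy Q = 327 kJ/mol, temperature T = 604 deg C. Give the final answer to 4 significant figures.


rate = A * exp(-Q / (R*T))
T = 604 + 273.15 = 877.15 K
rate = 7.5521e+11 * exp(-327e3 / (8.314 * 877.15))
rate = 2.537e-08 1/s


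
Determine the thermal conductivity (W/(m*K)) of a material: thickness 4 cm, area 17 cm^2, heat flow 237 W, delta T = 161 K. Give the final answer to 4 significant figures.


k = Q*L / (A*dT)
L = 0.04 m, A = 1.7e-03 m^2
k = 237 * 0.04 / (1.7e-03 * 161)
k = 34.64 W/(m*K)


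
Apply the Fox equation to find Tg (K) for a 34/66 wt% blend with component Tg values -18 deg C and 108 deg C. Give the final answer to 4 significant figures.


1/Tg = w1/Tg1 + w2/Tg2 (in Kelvin)
Tg1 = 255.15 K, Tg2 = 381.15 K
1/Tg = 0.34/255.15 + 0.66/381.15
Tg = 326.4 K


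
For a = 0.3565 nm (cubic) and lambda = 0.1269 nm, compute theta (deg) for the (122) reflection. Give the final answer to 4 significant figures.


d = a / sqrt(h^2+k^2+l^2)
d = 0.3565 / sqrt(9) = 0.118833 nm
lambda = 2*d*sin(theta)  =>  sin(theta) = lambda / (2*d)
sin(theta) = 0.1269 / (2 * 0.118833) = 0.533941
theta = 32.27 deg


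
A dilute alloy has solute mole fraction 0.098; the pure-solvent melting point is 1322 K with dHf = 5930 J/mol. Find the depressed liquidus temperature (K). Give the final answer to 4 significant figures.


dT = R*Tm^2*x / dHf
dT = 8.314 * 1322^2 * 0.098 / 5930
dT = 240.129 K
T_new = 1322 - 240.129 = 1082 K


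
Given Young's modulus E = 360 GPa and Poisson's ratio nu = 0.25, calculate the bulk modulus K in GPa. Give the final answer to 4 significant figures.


K = E / (3*(1-2*nu))
K = 360 / (3*(1-2*0.25))
K = 240 GPa


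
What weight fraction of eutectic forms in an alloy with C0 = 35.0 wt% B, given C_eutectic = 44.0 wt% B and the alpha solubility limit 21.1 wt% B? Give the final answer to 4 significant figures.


f_primary = (C_e - C0) / (C_e - C_alpha_max)
f_primary = (44.0 - 35.0) / (44.0 - 21.1)
f_primary = 0.393013
f_eutectic = 1 - 0.393013 = 0.607


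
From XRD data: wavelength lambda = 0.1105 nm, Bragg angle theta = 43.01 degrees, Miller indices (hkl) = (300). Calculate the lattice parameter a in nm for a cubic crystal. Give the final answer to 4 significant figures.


d = lambda / (2*sin(theta))
d = 0.1105 / (2*sin(43.01 deg))
d = 0.0809968 nm
a = d * sqrt(h^2+k^2+l^2) = 0.0809968 * sqrt(9)
a = 0.243 nm


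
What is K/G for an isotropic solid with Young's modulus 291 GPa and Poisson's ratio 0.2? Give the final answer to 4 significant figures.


G = E / (2*(1+nu))
G = 291 / (2*(1+0.2)) = 121.25 GPa
K = E / (3*(1-2*nu))
K = 291 / (3*(1-2*0.2)) = 161.667 GPa
K/G = 161.667 / 121.25 = 1.333


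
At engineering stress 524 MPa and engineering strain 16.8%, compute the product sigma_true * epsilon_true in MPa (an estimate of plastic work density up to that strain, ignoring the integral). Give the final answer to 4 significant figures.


sigma_true = sigma_eng * (1 + epsilon_eng)
sigma_true = 524 * (1 + 0.168) = 612.032 MPa
epsilon_true = ln(1 + epsilon_eng)
epsilon_true = ln(1 + 0.168) = 0.155293
sigma_true * epsilon_true = 612.032 * 0.155293 = 95.04 MPa


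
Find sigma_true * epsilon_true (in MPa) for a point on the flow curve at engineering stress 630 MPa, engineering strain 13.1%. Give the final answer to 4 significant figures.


sigma_true = sigma_eng * (1 + epsilon_eng)
sigma_true = 630 * (1 + 0.131) = 712.53 MPa
epsilon_true = ln(1 + epsilon_eng)
epsilon_true = ln(1 + 0.131) = 0.123102
sigma_true * epsilon_true = 712.53 * 0.123102 = 87.71 MPa


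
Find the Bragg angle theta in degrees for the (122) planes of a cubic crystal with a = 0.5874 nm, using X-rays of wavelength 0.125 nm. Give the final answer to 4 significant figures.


d = a / sqrt(h^2+k^2+l^2)
d = 0.5874 / sqrt(9) = 0.1958 nm
lambda = 2*d*sin(theta)  =>  sin(theta) = lambda / (2*d)
sin(theta) = 0.125 / (2 * 0.1958) = 0.319203
theta = 18.61 deg


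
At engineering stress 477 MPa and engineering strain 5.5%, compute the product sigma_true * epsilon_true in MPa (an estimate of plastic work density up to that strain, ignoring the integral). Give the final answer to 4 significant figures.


sigma_true = sigma_eng * (1 + epsilon_eng)
sigma_true = 477 * (1 + 0.055) = 503.235 MPa
epsilon_true = ln(1 + epsilon_eng)
epsilon_true = ln(1 + 0.055) = 0.0535408
sigma_true * epsilon_true = 503.235 * 0.0535408 = 26.94 MPa


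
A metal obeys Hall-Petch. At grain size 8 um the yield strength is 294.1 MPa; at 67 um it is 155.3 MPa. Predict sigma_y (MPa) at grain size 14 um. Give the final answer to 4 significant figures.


sigma_y = sigma0 + k / sqrt(d)
1/sqrt(d1) = 1/sqrt(8e-06) = 353.553;  1/sqrt(d2) = 122.169
k = (sigma1 - sigma2) / (1/sqrt(d1) - 1/sqrt(d2)) = (294.1 - 155.3) / (353.553 - 122.169) = 0.599869 MPa*m^0.5
sigma0 = sigma1 - k/sqrt(d1) = 294.1 - 0.599869*353.553 = 82.0144 MPa
sigma_y(d3) = 82.0144 + 0.599869 / sqrt(1.4e-05) = 242.3 MPa


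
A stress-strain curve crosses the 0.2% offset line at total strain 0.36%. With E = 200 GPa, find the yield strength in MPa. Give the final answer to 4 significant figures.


Offset strain = 0.002
Elastic strain at yield = total_strain - offset = 3.6e-03 - 0.002 = 1.6e-03
sigma_y = E * elastic_strain = 200000 * 1.6e-03
sigma_y = 320 MPa


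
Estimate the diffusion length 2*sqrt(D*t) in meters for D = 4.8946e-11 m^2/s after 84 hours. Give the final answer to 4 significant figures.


t = 84 hr = 302400 s
Diffusion length = 2*sqrt(D*t)
= 2*sqrt(4.8946e-11 * 302400)
= 7.694e-03 m


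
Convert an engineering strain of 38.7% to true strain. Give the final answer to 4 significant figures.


epsilon_true = ln(1 + epsilon_eng)
epsilon_true = ln(1 + 0.387)
epsilon_true = 0.3271


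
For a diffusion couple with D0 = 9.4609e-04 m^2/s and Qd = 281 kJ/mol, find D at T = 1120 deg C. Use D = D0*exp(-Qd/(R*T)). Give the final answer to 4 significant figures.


D = D0 * exp(-Qd / (R*T))
T = 1393.15 K
D = 9.4609e-04 * exp(-281e3 / (8.314 * 1393.15))
D = 2.753e-14 m^2/s


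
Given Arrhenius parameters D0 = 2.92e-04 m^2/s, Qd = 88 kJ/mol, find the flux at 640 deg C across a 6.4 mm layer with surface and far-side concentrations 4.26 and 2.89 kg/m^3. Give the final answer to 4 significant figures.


Step 1: D = D0 * exp(-Qd/(R*T))
T = 640 + 273.15 = 913.15 K
D = 2.92e-04 * exp(-88e3 / (8.314 * 913.15)) = 2.7e-09 m^2/s
Step 2: J = D * (C1 - C2) / dx
J = 2.7e-09 * (4.26 - 2.89) / 6.4e-03
J = 5.78e-07 kg/(m^2*s)


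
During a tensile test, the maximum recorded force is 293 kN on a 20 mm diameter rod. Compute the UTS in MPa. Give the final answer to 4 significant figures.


A0 = pi*(d/2)^2 = pi*(20/2)^2 = 314.159 mm^2
UTS = F_max / A0 = 293*1000 / 314.159
UTS = 932.6 MPa


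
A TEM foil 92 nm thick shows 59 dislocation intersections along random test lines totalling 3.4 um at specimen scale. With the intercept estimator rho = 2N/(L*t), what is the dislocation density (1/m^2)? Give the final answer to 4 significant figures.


rho = 2N / (L * t)
L = 3.4 um = 3.4e-06 m, t = 92 nm = 9.2e-08 m
rho = 2 * 59 / (3.4e-06 * 9.2e-08)
rho = 3.772e+14 1/m^2


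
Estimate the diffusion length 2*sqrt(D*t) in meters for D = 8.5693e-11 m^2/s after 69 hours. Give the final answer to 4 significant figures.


t = 69 hr = 248400 s
Diffusion length = 2*sqrt(D*t)
= 2*sqrt(8.5693e-11 * 248400)
= 9.227e-03 m


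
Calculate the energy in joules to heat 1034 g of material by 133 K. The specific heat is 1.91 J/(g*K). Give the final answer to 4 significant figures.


Q = m * cp * dT
Q = 1034 * 1.91 * 133
Q = 262700 J


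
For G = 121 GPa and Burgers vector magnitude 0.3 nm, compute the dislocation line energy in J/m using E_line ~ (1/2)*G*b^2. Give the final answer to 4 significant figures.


E = G*b^2/2
b = 0.3 nm = 3e-10 m
G = 121 GPa = 1.21e+11 Pa
E = 0.5 * 1.21e+11 * (3e-10)^2
E = 5.445e-09 J/m


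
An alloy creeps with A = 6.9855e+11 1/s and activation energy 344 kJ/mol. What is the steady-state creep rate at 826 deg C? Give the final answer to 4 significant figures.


rate = A * exp(-Q / (R*T))
T = 826 + 273.15 = 1099.15 K
rate = 6.9855e+11 * exp(-344e3 / (8.314 * 1099.15))
rate = 3.132e-05 1/s


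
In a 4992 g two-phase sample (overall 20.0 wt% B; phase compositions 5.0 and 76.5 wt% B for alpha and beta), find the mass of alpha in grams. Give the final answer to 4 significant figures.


f_alpha = (C_beta - C0) / (C_beta - C_alpha)
f_alpha = (76.5 - 20.0) / (76.5 - 5.0) = 0.79021
m_alpha = f_alpha * m_total = 0.79021 * 4992 = 3945 g


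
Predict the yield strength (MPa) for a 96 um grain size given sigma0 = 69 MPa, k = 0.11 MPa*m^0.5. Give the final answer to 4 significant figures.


sigma_y = sigma0 + k / sqrt(d)
d = 96 um = 9.6e-05 m
sigma_y = 69 + 0.11 / sqrt(9.6e-05)
sigma_y = 80.23 MPa


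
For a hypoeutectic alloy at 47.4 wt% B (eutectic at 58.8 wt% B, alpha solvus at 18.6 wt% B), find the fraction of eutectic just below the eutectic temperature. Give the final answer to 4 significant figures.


f_primary = (C_e - C0) / (C_e - C_alpha_max)
f_primary = (58.8 - 47.4) / (58.8 - 18.6)
f_primary = 0.283582
f_eutectic = 1 - 0.283582 = 0.7164


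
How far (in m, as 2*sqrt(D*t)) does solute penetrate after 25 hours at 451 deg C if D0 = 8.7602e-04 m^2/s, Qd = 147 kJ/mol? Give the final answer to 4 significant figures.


Step 1: D = D0 * exp(-Qd/(R*T))
T = 724.15 K
D = 8.7602e-04 * exp(-147e3 / (8.314 * 724.15)) = 2.1811e-14 m^2/s
Step 2: L = 2*sqrt(D*t)
t = 25 h = 90000 s
L = 2*sqrt(2.1811e-14 * 90000) = 8.861e-05 m


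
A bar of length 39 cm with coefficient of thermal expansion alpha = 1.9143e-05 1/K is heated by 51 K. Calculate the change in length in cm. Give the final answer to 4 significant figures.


dL = L0 * alpha * dT
dL = 39 * 1.9143e-05 * 51
dL = 0.03808 cm


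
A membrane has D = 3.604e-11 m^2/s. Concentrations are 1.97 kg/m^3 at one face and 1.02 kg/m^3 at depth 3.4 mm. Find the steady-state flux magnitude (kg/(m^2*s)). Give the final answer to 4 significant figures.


J = -D * (dC/dx) = D * (C1 - C2) / dx
J = 3.604e-11 * (1.97 - 1.02) / 3.4e-03
J = 1.007e-08 kg/(m^2*s)


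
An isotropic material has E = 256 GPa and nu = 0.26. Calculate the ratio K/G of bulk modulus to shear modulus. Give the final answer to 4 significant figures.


G = E / (2*(1+nu))
G = 256 / (2*(1+0.26)) = 101.587 GPa
K = E / (3*(1-2*nu))
K = 256 / (3*(1-2*0.26)) = 177.778 GPa
K/G = 177.778 / 101.587 = 1.75


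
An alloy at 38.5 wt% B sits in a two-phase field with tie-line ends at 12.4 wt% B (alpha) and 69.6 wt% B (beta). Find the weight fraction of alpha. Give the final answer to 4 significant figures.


f_alpha = (C_beta - C0) / (C_beta - C_alpha)
f_alpha = (69.6 - 38.5) / (69.6 - 12.4)
f_alpha = 0.5437


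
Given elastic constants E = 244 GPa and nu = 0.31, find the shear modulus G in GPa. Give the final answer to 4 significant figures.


G = E / (2*(1+nu))
G = 244 / (2*(1+0.31))
G = 93.13 GPa


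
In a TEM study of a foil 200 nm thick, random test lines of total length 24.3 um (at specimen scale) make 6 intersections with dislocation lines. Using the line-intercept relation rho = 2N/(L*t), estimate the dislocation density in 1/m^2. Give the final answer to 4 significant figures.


rho = 2N / (L * t)
L = 24.3 um = 2.43e-05 m, t = 200 nm = 2e-07 m
rho = 2 * 6 / (2.43e-05 * 2e-07)
rho = 2.469e+12 1/m^2


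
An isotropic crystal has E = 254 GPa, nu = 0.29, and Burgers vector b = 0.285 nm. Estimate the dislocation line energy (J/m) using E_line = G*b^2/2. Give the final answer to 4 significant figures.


Step 1: G = E / (2*(1+nu))
G = 254 / (2*(1+0.29)) = 98.4496 GPa = 9.84496e+10 Pa
Step 2: E_line = G*b^2/2
b = 0.285 nm = 2.85e-10 m
E_line = 0.5 * 9.84496e+10 * (2.85e-10)^2 = 3.998e-09 J/m


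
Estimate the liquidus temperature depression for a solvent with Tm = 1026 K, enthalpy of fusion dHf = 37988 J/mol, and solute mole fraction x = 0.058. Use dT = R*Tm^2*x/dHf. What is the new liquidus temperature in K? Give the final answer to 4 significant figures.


dT = R*Tm^2*x / dHf
dT = 8.314 * 1026^2 * 0.058 / 37988
dT = 13.3625 K
T_new = 1026 - 13.3625 = 1013 K


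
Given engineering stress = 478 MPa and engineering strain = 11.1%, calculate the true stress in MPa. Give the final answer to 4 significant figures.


sigma_true = sigma_eng * (1 + epsilon_eng)
sigma_true = 478 * (1 + 0.111)
sigma_true = 531.1 MPa


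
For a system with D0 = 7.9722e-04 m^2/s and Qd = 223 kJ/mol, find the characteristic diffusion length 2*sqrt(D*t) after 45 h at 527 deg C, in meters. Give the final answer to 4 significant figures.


Step 1: D = D0 * exp(-Qd/(R*T))
T = 800.15 K
D = 7.9722e-04 * exp(-223e3 / (8.314 * 800.15)) = 2.20483e-18 m^2/s
Step 2: L = 2*sqrt(D*t)
t = 45 h = 162000 s
L = 2*sqrt(2.20483e-18 * 162000) = 1.195e-06 m


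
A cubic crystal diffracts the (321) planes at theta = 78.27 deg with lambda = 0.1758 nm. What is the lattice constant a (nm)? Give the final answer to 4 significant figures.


d = lambda / (2*sin(theta))
d = 0.1758 / (2*sin(78.27 deg))
d = 0.0897748 nm
a = d * sqrt(h^2+k^2+l^2) = 0.0897748 * sqrt(14)
a = 0.3359 nm


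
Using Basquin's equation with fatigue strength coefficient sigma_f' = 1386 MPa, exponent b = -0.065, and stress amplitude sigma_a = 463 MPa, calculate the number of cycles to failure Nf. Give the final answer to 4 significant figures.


sigma_a = sigma_f' * (2*Nf)^b
2*Nf = (sigma_a / sigma_f')^(1/b)
2*Nf = (463 / 1386)^(1/-0.065)
2*Nf = 2.11778e+07
Nf = 1.059e+07 cycles


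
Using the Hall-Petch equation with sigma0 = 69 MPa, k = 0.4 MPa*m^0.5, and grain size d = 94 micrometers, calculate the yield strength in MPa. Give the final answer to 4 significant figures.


sigma_y = sigma0 + k / sqrt(d)
d = 94 um = 9.4e-05 m
sigma_y = 69 + 0.4 / sqrt(9.4e-05)
sigma_y = 110.3 MPa


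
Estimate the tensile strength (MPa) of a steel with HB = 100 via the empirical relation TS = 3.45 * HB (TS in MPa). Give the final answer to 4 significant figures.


TS (MPa) = 3.45 * HB
TS = 3.45 * 100
TS = 345 MPa


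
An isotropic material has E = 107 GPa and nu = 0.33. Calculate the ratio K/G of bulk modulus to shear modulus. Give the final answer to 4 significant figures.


G = E / (2*(1+nu))
G = 107 / (2*(1+0.33)) = 40.2256 GPa
K = E / (3*(1-2*nu))
K = 107 / (3*(1-2*0.33)) = 104.902 GPa
K/G = 104.902 / 40.2256 = 2.608


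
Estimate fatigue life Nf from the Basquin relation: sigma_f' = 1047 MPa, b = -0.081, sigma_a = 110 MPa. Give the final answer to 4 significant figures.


sigma_a = sigma_f' * (2*Nf)^b
2*Nf = (sigma_a / sigma_f')^(1/b)
2*Nf = (110 / 1047)^(1/-0.081)
2*Nf = 1.2048e+12
Nf = 6.024e+11 cycles


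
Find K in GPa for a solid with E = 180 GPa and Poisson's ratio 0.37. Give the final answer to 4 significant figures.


K = E / (3*(1-2*nu))
K = 180 / (3*(1-2*0.37))
K = 230.8 GPa


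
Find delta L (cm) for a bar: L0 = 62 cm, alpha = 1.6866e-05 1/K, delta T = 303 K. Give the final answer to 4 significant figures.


dL = L0 * alpha * dT
dL = 62 * 1.6866e-05 * 303
dL = 0.3168 cm


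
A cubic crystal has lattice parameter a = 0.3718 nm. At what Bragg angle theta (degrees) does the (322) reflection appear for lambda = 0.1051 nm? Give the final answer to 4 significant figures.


d = a / sqrt(h^2+k^2+l^2)
d = 0.3718 / sqrt(17) = 0.0901747 nm
lambda = 2*d*sin(theta)  =>  sin(theta) = lambda / (2*d)
sin(theta) = 0.1051 / (2 * 0.0901747) = 0.582757
theta = 35.64 deg


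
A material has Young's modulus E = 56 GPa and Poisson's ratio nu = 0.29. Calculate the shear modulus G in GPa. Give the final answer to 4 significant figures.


G = E / (2*(1+nu))
G = 56 / (2*(1+0.29))
G = 21.71 GPa


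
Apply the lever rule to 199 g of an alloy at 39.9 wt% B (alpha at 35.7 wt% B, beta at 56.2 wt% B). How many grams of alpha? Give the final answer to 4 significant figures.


f_alpha = (C_beta - C0) / (C_beta - C_alpha)
f_alpha = (56.2 - 39.9) / (56.2 - 35.7) = 0.795122
m_alpha = f_alpha * m_total = 0.795122 * 199 = 158.2 g


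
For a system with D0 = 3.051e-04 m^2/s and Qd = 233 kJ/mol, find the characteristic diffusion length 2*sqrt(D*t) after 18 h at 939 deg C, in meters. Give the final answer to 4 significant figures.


Step 1: D = D0 * exp(-Qd/(R*T))
T = 1212.15 K
D = 3.051e-04 * exp(-233e3 / (8.314 * 1212.15)) = 2.77661e-14 m^2/s
Step 2: L = 2*sqrt(D*t)
t = 18 h = 64800 s
L = 2*sqrt(2.77661e-14 * 64800) = 8.483e-05 m


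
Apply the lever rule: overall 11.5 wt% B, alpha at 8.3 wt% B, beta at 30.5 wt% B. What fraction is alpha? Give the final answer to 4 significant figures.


f_alpha = (C_beta - C0) / (C_beta - C_alpha)
f_alpha = (30.5 - 11.5) / (30.5 - 8.3)
f_alpha = 0.8559


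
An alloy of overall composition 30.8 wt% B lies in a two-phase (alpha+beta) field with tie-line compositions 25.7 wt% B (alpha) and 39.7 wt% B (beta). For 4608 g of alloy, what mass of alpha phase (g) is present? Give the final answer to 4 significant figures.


f_alpha = (C_beta - C0) / (C_beta - C_alpha)
f_alpha = (39.7 - 30.8) / (39.7 - 25.7) = 0.635714
m_alpha = f_alpha * m_total = 0.635714 * 4608 = 2929 g


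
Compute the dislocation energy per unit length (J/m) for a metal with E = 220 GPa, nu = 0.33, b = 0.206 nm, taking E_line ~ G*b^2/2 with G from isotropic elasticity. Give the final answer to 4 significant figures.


Step 1: G = E / (2*(1+nu))
G = 220 / (2*(1+0.33)) = 82.7068 GPa = 8.27068e+10 Pa
Step 2: E_line = G*b^2/2
b = 0.206 nm = 2.06e-10 m
E_line = 0.5 * 8.27068e+10 * (2.06e-10)^2 = 1.755e-09 J/m


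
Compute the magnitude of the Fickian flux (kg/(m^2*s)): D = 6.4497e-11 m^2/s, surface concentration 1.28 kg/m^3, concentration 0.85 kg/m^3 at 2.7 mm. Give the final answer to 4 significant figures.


J = -D * (dC/dx) = D * (C1 - C2) / dx
J = 6.4497e-11 * (1.28 - 0.85) / 2.7e-03
J = 1.027e-08 kg/(m^2*s)


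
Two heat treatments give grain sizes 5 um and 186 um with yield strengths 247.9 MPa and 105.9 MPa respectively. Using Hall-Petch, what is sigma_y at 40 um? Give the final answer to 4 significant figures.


sigma_y = sigma0 + k / sqrt(d)
1/sqrt(d1) = 1/sqrt(5e-06) = 447.214;  1/sqrt(d2) = 73.3236
k = (sigma1 - sigma2) / (1/sqrt(d1) - 1/sqrt(d2)) = (247.9 - 105.9) / (447.214 - 73.3236) = 0.379791 MPa*m^0.5
sigma0 = sigma1 - k/sqrt(d1) = 247.9 - 0.379791*447.214 = 78.0524 MPa
sigma_y(d3) = 78.0524 + 0.379791 / sqrt(4e-05) = 138.1 MPa


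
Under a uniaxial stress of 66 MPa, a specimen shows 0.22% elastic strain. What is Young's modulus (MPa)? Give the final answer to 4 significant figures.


E = sigma / epsilon
epsilon = 0.22% = 2.2e-03
E = 66 / 2.2e-03
E = 30000 MPa


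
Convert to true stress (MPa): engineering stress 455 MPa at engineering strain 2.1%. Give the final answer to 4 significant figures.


sigma_true = sigma_eng * (1 + epsilon_eng)
sigma_true = 455 * (1 + 0.021)
sigma_true = 464.6 MPa


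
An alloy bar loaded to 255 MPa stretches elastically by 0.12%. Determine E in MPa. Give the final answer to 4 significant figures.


E = sigma / epsilon
epsilon = 0.12% = 1.2e-03
E = 255 / 1.2e-03
E = 212500 MPa


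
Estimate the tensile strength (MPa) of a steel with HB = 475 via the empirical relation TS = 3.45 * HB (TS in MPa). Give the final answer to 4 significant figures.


TS (MPa) = 3.45 * HB
TS = 3.45 * 475
TS = 1639 MPa


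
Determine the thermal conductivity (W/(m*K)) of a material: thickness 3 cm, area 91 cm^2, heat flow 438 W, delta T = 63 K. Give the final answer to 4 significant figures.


k = Q*L / (A*dT)
L = 0.03 m, A = 9.1e-03 m^2
k = 438 * 0.03 / (9.1e-03 * 63)
k = 22.92 W/(m*K)


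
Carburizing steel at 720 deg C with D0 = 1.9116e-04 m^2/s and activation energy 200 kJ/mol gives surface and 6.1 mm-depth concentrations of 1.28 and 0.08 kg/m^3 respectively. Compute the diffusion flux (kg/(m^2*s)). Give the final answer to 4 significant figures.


Step 1: D = D0 * exp(-Qd/(R*T))
T = 720 + 273.15 = 993.15 K
D = 1.9116e-04 * exp(-200e3 / (8.314 * 993.15)) = 5.78141e-15 m^2/s
Step 2: J = D * (C1 - C2) / dx
J = 5.78141e-15 * (1.28 - 0.08) / 6.1e-03
J = 1.137e-12 kg/(m^2*s)


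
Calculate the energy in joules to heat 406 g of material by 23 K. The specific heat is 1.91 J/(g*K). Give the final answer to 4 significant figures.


Q = m * cp * dT
Q = 406 * 1.91 * 23
Q = 17840 J


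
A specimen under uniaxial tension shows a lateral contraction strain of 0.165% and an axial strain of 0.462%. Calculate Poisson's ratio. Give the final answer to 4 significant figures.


nu = -epsilon_lat / epsilon_axial
Lateral strain is contraction (negative), so using magnitudes:
nu = 0.165 / 0.462
nu = 0.3571


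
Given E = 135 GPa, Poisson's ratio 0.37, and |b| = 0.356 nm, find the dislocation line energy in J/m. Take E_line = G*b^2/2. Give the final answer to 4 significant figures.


Step 1: G = E / (2*(1+nu))
G = 135 / (2*(1+0.37)) = 49.2701 GPa = 4.92701e+10 Pa
Step 2: E_line = G*b^2/2
b = 0.356 nm = 3.56e-10 m
E_line = 0.5 * 4.92701e+10 * (3.56e-10)^2 = 3.122e-09 J/m


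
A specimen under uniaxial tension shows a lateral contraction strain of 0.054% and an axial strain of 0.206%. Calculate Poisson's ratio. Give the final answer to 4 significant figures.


nu = -epsilon_lat / epsilon_axial
Lateral strain is contraction (negative), so using magnitudes:
nu = 0.054 / 0.206
nu = 0.2621


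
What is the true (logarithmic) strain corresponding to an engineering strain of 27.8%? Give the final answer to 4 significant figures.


epsilon_true = ln(1 + epsilon_eng)
epsilon_true = ln(1 + 0.278)
epsilon_true = 0.2453


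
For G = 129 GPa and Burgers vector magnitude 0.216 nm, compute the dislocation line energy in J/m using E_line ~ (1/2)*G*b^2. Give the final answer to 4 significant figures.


E = G*b^2/2
b = 0.216 nm = 2.16e-10 m
G = 129 GPa = 1.29e+11 Pa
E = 0.5 * 1.29e+11 * (2.16e-10)^2
E = 3.009e-09 J/m


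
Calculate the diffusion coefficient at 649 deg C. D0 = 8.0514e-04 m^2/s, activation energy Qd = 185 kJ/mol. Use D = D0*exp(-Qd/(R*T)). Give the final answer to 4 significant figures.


D = D0 * exp(-Qd / (R*T))
T = 922.15 K
D = 8.0514e-04 * exp(-185e3 / (8.314 * 922.15))
D = 2.669e-14 m^2/s


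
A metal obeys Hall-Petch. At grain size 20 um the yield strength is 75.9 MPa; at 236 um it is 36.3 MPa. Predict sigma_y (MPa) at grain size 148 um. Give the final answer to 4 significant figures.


sigma_y = sigma0 + k / sqrt(d)
1/sqrt(d1) = 1/sqrt(2e-05) = 223.607;  1/sqrt(d2) = 65.0945
k = (sigma1 - sigma2) / (1/sqrt(d1) - 1/sqrt(d2)) = (75.9 - 36.3) / (223.607 - 65.0945) = 0.249823 MPa*m^0.5
sigma0 = sigma1 - k/sqrt(d1) = 75.9 - 0.249823*223.607 = 20.0379 MPa
sigma_y(d3) = 20.0379 + 0.249823 / sqrt(1.48e-04) = 40.57 MPa


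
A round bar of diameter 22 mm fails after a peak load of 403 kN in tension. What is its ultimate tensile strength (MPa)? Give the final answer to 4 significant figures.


A0 = pi*(d/2)^2 = pi*(22/2)^2 = 380.133 mm^2
UTS = F_max / A0 = 403*1000 / 380.133
UTS = 1060 MPa


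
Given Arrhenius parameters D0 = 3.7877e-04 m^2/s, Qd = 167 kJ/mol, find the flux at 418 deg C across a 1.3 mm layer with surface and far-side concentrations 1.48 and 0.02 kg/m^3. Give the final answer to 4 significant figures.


Step 1: D = D0 * exp(-Qd/(R*T))
T = 418 + 273.15 = 691.15 K
D = 3.7877e-04 * exp(-167e3 / (8.314 * 691.15)) = 9.0502e-17 m^2/s
Step 2: J = D * (C1 - C2) / dx
J = 9.0502e-17 * (1.48 - 0.02) / 1.3e-03
J = 1.016e-13 kg/(m^2*s)


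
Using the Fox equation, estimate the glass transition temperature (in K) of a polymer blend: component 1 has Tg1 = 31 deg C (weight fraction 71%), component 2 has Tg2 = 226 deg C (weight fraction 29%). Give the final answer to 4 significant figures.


1/Tg = w1/Tg1 + w2/Tg2 (in Kelvin)
Tg1 = 304.15 K, Tg2 = 499.15 K
1/Tg = 0.71/304.15 + 0.29/499.15
Tg = 343 K


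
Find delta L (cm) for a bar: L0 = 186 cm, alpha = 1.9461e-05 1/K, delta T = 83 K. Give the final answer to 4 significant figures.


dL = L0 * alpha * dT
dL = 186 * 1.9461e-05 * 83
dL = 0.3004 cm


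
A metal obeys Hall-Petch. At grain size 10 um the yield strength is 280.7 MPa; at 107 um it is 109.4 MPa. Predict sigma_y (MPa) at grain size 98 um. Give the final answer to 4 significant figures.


sigma_y = sigma0 + k / sqrt(d)
1/sqrt(d1) = 1/sqrt(1e-05) = 316.228;  1/sqrt(d2) = 96.6736
k = (sigma1 - sigma2) / (1/sqrt(d1) - 1/sqrt(d2)) = (280.7 - 109.4) / (316.228 - 96.6736) = 0.780218 MPa*m^0.5
sigma0 = sigma1 - k/sqrt(d1) = 280.7 - 0.780218*316.228 = 33.9735 MPa
sigma_y(d3) = 33.9735 + 0.780218 / sqrt(9.8e-05) = 112.8 MPa


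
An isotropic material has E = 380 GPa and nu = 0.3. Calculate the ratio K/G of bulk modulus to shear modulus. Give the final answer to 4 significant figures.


G = E / (2*(1+nu))
G = 380 / (2*(1+0.3)) = 146.154 GPa
K = E / (3*(1-2*nu))
K = 380 / (3*(1-2*0.3)) = 316.667 GPa
K/G = 316.667 / 146.154 = 2.167


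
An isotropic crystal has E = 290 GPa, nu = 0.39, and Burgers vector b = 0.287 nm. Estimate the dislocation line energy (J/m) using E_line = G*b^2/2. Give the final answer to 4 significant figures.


Step 1: G = E / (2*(1+nu))
G = 290 / (2*(1+0.39)) = 104.317 GPa = 1.04317e+11 Pa
Step 2: E_line = G*b^2/2
b = 0.287 nm = 2.87e-10 m
E_line = 0.5 * 1.04317e+11 * (2.87e-10)^2 = 4.296e-09 J/m


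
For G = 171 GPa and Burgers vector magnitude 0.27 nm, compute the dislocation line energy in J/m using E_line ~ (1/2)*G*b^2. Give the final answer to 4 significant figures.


E = G*b^2/2
b = 0.27 nm = 2.7e-10 m
G = 171 GPa = 1.71e+11 Pa
E = 0.5 * 1.71e+11 * (2.7e-10)^2
E = 6.233e-09 J/m


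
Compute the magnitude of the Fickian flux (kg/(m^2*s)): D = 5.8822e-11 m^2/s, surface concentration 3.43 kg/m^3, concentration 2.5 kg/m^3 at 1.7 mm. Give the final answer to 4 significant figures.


J = -D * (dC/dx) = D * (C1 - C2) / dx
J = 5.8822e-11 * (3.43 - 2.5) / 1.7e-03
J = 3.218e-08 kg/(m^2*s)


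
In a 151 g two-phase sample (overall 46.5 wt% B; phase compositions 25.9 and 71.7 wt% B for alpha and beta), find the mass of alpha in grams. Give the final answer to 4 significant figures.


f_alpha = (C_beta - C0) / (C_beta - C_alpha)
f_alpha = (71.7 - 46.5) / (71.7 - 25.9) = 0.550218
m_alpha = f_alpha * m_total = 0.550218 * 151 = 83.08 g


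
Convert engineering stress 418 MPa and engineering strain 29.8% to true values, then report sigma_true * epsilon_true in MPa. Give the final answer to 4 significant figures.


sigma_true = sigma_eng * (1 + epsilon_eng)
sigma_true = 418 * (1 + 0.298) = 542.564 MPa
epsilon_true = ln(1 + epsilon_eng)
epsilon_true = ln(1 + 0.298) = 0.260825
sigma_true * epsilon_true = 542.564 * 0.260825 = 141.5 MPa


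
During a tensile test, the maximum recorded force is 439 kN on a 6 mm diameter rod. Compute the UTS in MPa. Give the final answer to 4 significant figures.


A0 = pi*(d/2)^2 = pi*(6/2)^2 = 28.2743 mm^2
UTS = F_max / A0 = 439*1000 / 28.2743
UTS = 15530 MPa


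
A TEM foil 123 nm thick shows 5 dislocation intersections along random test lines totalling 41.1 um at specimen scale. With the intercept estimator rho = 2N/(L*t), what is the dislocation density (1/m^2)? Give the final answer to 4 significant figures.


rho = 2N / (L * t)
L = 41.1 um = 4.11e-05 m, t = 123 nm = 1.23e-07 m
rho = 2 * 5 / (4.11e-05 * 1.23e-07)
rho = 1.978e+12 1/m^2


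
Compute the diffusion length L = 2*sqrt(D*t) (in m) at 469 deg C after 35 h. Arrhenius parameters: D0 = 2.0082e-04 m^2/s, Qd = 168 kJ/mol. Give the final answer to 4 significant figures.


Step 1: D = D0 * exp(-Qd/(R*T))
T = 742.15 K
D = 2.0082e-04 * exp(-168e3 / (8.314 * 742.15)) = 3.00649e-16 m^2/s
Step 2: L = 2*sqrt(D*t)
t = 35 h = 126000 s
L = 2*sqrt(3.00649e-16 * 126000) = 1.231e-05 m


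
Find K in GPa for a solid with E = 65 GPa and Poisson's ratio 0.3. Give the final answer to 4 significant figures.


K = E / (3*(1-2*nu))
K = 65 / (3*(1-2*0.3))
K = 54.17 GPa


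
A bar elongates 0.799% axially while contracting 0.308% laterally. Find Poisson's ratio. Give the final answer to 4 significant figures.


nu = -epsilon_lat / epsilon_axial
Lateral strain is contraction (negative), so using magnitudes:
nu = 0.308 / 0.799
nu = 0.3855


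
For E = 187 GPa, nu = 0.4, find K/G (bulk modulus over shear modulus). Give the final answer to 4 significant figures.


G = E / (2*(1+nu))
G = 187 / (2*(1+0.4)) = 66.7857 GPa
K = E / (3*(1-2*nu))
K = 187 / (3*(1-2*0.4)) = 311.667 GPa
K/G = 311.667 / 66.7857 = 4.667


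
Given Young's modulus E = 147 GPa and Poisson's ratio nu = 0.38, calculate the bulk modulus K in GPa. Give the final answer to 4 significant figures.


K = E / (3*(1-2*nu))
K = 147 / (3*(1-2*0.38))
K = 204.2 GPa


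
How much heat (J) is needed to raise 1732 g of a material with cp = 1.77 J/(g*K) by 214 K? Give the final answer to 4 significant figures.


Q = m * cp * dT
Q = 1732 * 1.77 * 214
Q = 656000 J


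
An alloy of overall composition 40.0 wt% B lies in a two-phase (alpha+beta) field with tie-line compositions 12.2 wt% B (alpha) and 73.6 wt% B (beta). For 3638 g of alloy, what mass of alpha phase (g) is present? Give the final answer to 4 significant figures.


f_alpha = (C_beta - C0) / (C_beta - C_alpha)
f_alpha = (73.6 - 40.0) / (73.6 - 12.2) = 0.547231
m_alpha = f_alpha * m_total = 0.547231 * 3638 = 1991 g


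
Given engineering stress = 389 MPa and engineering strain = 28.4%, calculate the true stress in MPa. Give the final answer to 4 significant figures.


sigma_true = sigma_eng * (1 + epsilon_eng)
sigma_true = 389 * (1 + 0.284)
sigma_true = 499.5 MPa


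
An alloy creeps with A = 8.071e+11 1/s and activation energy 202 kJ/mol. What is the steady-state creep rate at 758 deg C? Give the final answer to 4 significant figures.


rate = A * exp(-Q / (R*T))
T = 758 + 273.15 = 1031.15 K
rate = 8.071e+11 * exp(-202e3 / (8.314 * 1031.15))
rate = 47.2 1/s


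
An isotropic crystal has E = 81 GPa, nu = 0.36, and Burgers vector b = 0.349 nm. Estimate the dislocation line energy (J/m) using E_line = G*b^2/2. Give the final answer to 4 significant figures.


Step 1: G = E / (2*(1+nu))
G = 81 / (2*(1+0.36)) = 29.7794 GPa = 2.97794e+10 Pa
Step 2: E_line = G*b^2/2
b = 0.349 nm = 3.49e-10 m
E_line = 0.5 * 2.97794e+10 * (3.49e-10)^2 = 1.814e-09 J/m


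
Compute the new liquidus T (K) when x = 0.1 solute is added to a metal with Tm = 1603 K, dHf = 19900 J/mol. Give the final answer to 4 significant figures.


dT = R*Tm^2*x / dHf
dT = 8.314 * 1603^2 * 0.1 / 19900
dT = 107.355 K
T_new = 1603 - 107.355 = 1496 K


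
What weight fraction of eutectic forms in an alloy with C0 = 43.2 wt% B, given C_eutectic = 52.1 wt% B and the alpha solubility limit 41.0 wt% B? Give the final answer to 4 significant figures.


f_primary = (C_e - C0) / (C_e - C_alpha_max)
f_primary = (52.1 - 43.2) / (52.1 - 41.0)
f_primary = 0.801802
f_eutectic = 1 - 0.801802 = 0.1982


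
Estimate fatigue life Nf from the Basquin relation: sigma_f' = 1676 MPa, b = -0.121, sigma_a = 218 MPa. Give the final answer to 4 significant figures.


sigma_a = sigma_f' * (2*Nf)^b
2*Nf = (sigma_a / sigma_f')^(1/b)
2*Nf = (218 / 1676)^(1/-0.121)
2*Nf = 2.09318e+07
Nf = 1.047e+07 cycles


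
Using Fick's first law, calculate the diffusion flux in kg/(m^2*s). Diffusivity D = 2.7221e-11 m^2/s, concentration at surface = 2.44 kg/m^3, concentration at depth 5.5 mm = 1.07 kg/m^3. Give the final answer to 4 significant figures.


J = -D * (dC/dx) = D * (C1 - C2) / dx
J = 2.7221e-11 * (2.44 - 1.07) / 5.5e-03
J = 6.781e-09 kg/(m^2*s)


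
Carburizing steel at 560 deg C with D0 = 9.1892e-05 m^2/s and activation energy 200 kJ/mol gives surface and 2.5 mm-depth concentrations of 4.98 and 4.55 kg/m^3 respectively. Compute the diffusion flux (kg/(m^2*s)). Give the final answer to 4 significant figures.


Step 1: D = D0 * exp(-Qd/(R*T))
T = 560 + 273.15 = 833.15 K
D = 9.1892e-05 * exp(-200e3 / (8.314 * 833.15)) = 2.65309e-17 m^2/s
Step 2: J = D * (C1 - C2) / dx
J = 2.65309e-17 * (4.98 - 4.55) / 2.5e-03
J = 4.563e-15 kg/(m^2*s)


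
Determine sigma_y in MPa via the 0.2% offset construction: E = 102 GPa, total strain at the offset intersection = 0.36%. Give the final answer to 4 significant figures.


Offset strain = 0.002
Elastic strain at yield = total_strain - offset = 3.6e-03 - 0.002 = 1.6e-03
sigma_y = E * elastic_strain = 102000 * 1.6e-03
sigma_y = 163.2 MPa


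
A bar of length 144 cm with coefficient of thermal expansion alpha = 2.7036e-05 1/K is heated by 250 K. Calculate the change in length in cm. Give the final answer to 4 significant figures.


dL = L0 * alpha * dT
dL = 144 * 2.7036e-05 * 250
dL = 0.9733 cm


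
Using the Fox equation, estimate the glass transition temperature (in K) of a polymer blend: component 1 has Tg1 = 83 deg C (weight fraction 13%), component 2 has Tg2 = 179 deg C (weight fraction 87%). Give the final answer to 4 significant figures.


1/Tg = w1/Tg1 + w2/Tg2 (in Kelvin)
Tg1 = 356.15 K, Tg2 = 452.15 K
1/Tg = 0.13/356.15 + 0.87/452.15
Tg = 436.8 K


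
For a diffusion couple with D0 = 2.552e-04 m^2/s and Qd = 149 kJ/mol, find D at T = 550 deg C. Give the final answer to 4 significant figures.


D = D0 * exp(-Qd / (R*T))
T = 823.15 K
D = 2.552e-04 * exp(-149e3 / (8.314 * 823.15))
D = 8.942e-14 m^2/s


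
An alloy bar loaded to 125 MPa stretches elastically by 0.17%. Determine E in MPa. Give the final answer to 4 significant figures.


E = sigma / epsilon
epsilon = 0.17% = 1.7e-03
E = 125 / 1.7e-03
E = 73530 MPa


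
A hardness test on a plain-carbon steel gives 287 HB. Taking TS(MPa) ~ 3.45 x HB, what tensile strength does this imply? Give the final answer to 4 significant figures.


TS (MPa) = 3.45 * HB
TS = 3.45 * 287
TS = 990.2 MPa


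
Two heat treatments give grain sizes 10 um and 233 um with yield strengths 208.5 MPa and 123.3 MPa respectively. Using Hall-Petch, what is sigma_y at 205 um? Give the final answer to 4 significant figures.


sigma_y = sigma0 + k / sqrt(d)
1/sqrt(d1) = 1/sqrt(1e-05) = 316.228;  1/sqrt(d2) = 65.5122
k = (sigma1 - sigma2) / (1/sqrt(d1) - 1/sqrt(d2)) = (208.5 - 123.3) / (316.228 - 65.5122) = 0.339827 MPa*m^0.5
sigma0 = sigma1 - k/sqrt(d1) = 208.5 - 0.339827*316.228 = 101.037 MPa
sigma_y(d3) = 101.037 + 0.339827 / sqrt(2.05e-04) = 124.8 MPa


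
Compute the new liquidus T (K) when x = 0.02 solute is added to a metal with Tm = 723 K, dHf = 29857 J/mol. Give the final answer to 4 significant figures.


dT = R*Tm^2*x / dHf
dT = 8.314 * 723^2 * 0.02 / 29857
dT = 2.91119 K
T_new = 723 - 2.91119 = 720.1 K


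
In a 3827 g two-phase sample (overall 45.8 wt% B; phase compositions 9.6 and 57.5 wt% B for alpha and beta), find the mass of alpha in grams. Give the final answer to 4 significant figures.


f_alpha = (C_beta - C0) / (C_beta - C_alpha)
f_alpha = (57.5 - 45.8) / (57.5 - 9.6) = 0.244259
m_alpha = f_alpha * m_total = 0.244259 * 3827 = 934.8 g


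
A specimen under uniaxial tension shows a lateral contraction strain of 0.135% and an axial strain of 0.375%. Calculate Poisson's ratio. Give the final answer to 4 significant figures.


nu = -epsilon_lat / epsilon_axial
Lateral strain is contraction (negative), so using magnitudes:
nu = 0.135 / 0.375
nu = 0.36


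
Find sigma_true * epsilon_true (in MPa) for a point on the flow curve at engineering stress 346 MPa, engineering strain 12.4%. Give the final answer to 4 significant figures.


sigma_true = sigma_eng * (1 + epsilon_eng)
sigma_true = 346 * (1 + 0.124) = 388.904 MPa
epsilon_true = ln(1 + epsilon_eng)
epsilon_true = ln(1 + 0.124) = 0.116894
sigma_true * epsilon_true = 388.904 * 0.116894 = 45.46 MPa


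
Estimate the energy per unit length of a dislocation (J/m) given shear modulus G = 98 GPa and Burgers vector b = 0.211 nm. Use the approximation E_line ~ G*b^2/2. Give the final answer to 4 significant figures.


E = G*b^2/2
b = 0.211 nm = 2.11e-10 m
G = 98 GPa = 9.8e+10 Pa
E = 0.5 * 9.8e+10 * (2.11e-10)^2
E = 2.182e-09 J/m


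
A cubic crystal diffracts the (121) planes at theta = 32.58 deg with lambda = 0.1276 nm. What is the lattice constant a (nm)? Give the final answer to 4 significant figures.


d = lambda / (2*sin(theta))
d = 0.1276 / (2*sin(32.58 deg))
d = 0.118482 nm
a = d * sqrt(h^2+k^2+l^2) = 0.118482 * sqrt(6)
a = 0.2902 nm


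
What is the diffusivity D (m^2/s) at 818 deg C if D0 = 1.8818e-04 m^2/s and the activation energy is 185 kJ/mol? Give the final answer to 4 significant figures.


D = D0 * exp(-Qd / (R*T))
T = 1091.15 K
D = 1.8818e-04 * exp(-185e3 / (8.314 * 1091.15))
D = 2.619e-13 m^2/s


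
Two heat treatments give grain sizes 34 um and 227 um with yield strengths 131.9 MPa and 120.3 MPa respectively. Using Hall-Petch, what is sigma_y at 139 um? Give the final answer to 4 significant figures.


sigma_y = sigma0 + k / sqrt(d)
1/sqrt(d1) = 1/sqrt(3.4e-05) = 171.499;  1/sqrt(d2) = 66.3723
k = (sigma1 - sigma2) / (1/sqrt(d1) - 1/sqrt(d2)) = (131.9 - 120.3) / (171.499 - 66.3723) = 0.110344 MPa*m^0.5
sigma0 = sigma1 - k/sqrt(d1) = 131.9 - 0.110344*171.499 = 112.976 MPa
sigma_y(d3) = 112.976 + 0.110344 / sqrt(1.39e-04) = 122.3 MPa


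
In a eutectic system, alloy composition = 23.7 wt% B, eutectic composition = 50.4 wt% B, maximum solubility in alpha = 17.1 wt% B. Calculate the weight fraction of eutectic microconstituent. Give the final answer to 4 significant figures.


f_primary = (C_e - C0) / (C_e - C_alpha_max)
f_primary = (50.4 - 23.7) / (50.4 - 17.1)
f_primary = 0.801802
f_eutectic = 1 - 0.801802 = 0.1982


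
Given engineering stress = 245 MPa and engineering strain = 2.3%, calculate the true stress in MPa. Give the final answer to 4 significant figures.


sigma_true = sigma_eng * (1 + epsilon_eng)
sigma_true = 245 * (1 + 0.023)
sigma_true = 250.6 MPa


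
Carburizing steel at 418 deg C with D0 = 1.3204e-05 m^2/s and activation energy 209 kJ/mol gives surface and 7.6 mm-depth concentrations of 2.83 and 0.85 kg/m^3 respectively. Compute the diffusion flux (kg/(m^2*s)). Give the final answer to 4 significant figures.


Step 1: D = D0 * exp(-Qd/(R*T))
T = 418 + 273.15 = 691.15 K
D = 1.3204e-05 * exp(-209e3 / (8.314 * 691.15)) = 2.11185e-21 m^2/s
Step 2: J = D * (C1 - C2) / dx
J = 2.11185e-21 * (2.83 - 0.85) / 7.6e-03
J = 5.502e-19 kg/(m^2*s)
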